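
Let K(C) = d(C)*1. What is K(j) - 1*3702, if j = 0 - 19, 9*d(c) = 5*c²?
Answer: -31513/9 ≈ -3501.4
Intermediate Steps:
d(c) = 5*c²/9 (d(c) = (5*c²)/9 = 5*c²/9)
j = -19
K(C) = 5*C²/9 (K(C) = (5*C²/9)*1 = 5*C²/9)
K(j) - 1*3702 = (5/9)*(-19)² - 1*3702 = (5/9)*361 - 3702 = 1805/9 - 3702 = -31513/9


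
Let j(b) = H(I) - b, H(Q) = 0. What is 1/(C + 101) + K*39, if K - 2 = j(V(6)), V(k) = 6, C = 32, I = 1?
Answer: -20747/133 ≈ -155.99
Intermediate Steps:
j(b) = -b (j(b) = 0 - b = -b)
K = -4 (K = 2 - 1*6 = 2 - 6 = -4)
1/(C + 101) + K*39 = 1/(32 + 101) - 4*39 = 1/133 - 156 = -20747/133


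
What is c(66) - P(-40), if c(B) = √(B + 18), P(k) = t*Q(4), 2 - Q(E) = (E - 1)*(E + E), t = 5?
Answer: 110 + 2*√21 ≈ 119.17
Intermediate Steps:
Q(E) = 2 - 2*E*(-1 + E) (Q(E) = 2 - (E - 1)*(E + E) = 2 - (-1 + E)*2*E = 2 - 2*E*(-1 + E))
P(k) = -110 (P(k) = 5*(2 - 2*4² + 2*4) = 5*(2 - 2*16 + 8) = 5*(2 - 32 + 8) = 5*(-22) = -110)
c(B) = √(18 + B)
c(66) - P(-40) = √(18 + 66) - 1*(-110) = √84 + 110 = 2*√21 + 110 = 110 + 2*√21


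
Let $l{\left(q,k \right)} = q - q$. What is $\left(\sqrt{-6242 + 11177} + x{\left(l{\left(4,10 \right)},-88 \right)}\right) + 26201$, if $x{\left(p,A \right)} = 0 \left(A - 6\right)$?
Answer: $26201 + \sqrt{4935} \approx 26271.0$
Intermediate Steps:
$l{\left(q,k \right)} = 0$
$x{\left(p,A \right)} = 0$ ($x{\left(p,A \right)} = 0 \left(-6 + A\right) = 0$)
$\left(\sqrt{-6242 + 11177} + x{\left(l{\left(4,10 \right)},-88 \right)}\right) + 26201 = \left(\sqrt{-6242 + 11177} + 0\right) + 26201 = \left(\sqrt{4935} + 0\right) + 26201 = \sqrt{4935} + 26201 = 26201 + \sqrt{4935}$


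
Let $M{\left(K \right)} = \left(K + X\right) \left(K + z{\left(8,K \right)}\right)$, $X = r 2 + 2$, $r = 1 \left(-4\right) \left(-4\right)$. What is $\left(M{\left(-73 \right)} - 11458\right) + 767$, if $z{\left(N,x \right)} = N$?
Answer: $-8156$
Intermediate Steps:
$r = 16$ ($r = \left(-4\right) \left(-4\right) = 16$)
$X = 34$ ($X = 16 \cdot 2 + 2 = 32 + 2 = 34$)
$M{\left(K \right)} = \left(8 + K\right) \left(34 + K\right)$ ($M{\left(K \right)} = \left(K + 34\right) \left(K + 8\right) = \left(34 + K\right) \left(8 + K\right) = \left(8 + K\right) \left(34 + K\right)$)
$\left(M{\left(-73 \right)} - 11458\right) + 767 = \left(\left(272 + \left(-73\right)^{2} + 42 \left(-73\right)\right) - 11458\right) + 767 = \left(\left(272 + 5329 - 3066\right) - 11458\right) + 767 = \left(2535 - 11458\right) + 767 = -8923 + 767 = -8156$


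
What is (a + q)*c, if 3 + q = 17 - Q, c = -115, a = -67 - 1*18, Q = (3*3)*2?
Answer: 10235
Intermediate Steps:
Q = 18 (Q = 9*2 = 18)
a = -85 (a = -67 - 18 = -85)
q = -4 (q = -3 + (17 - 1*18) = -3 + (17 - 18) = -3 - 1 = -4)
(a + q)*c = (-85 - 4)*(-115) = -89*(-115) = 10235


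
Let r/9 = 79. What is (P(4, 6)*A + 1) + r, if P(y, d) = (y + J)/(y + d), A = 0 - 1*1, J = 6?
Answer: 711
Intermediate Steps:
A = -1 (A = 0 - 1 = -1)
r = 711 (r = 9*79 = 711)
P(y, d) = (6 + y)/(d + y) (P(y, d) = (y + 6)/(y + d) = (6 + y)/(d + y))
(P(4, 6)*A + 1) + r = (((6 + 4)/(6 + 4))*(-1) + 1) + 711 = ((10/10)*(-1) + 1) + 711 = (((⅒)*10)*(-1) + 1) + 711 = (1*(-1) + 1) + 711 = (-1 + 1) + 711 = 0 + 711 = 711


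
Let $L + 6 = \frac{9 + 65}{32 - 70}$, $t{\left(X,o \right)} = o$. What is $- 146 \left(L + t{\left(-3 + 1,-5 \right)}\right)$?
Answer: $\frac{35916}{19} \approx 1890.3$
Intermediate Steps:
$L = - \frac{151}{19}$ ($L = -6 + \frac{9 + 65}{32 - 70} = -6 + \frac{74}{-38} = -6 + 74 \left(- \frac{1}{38}\right) = -6 - \frac{37}{19} = - \frac{151}{19} \approx -7.9474$)
$- 146 \left(L + t{\left(-3 + 1,-5 \right)}\right) = - 146 \left(- \frac{151}{19} - 5\right) = \left(-146\right) \left(- \frac{246}{19}\right) = \frac{35916}{19}$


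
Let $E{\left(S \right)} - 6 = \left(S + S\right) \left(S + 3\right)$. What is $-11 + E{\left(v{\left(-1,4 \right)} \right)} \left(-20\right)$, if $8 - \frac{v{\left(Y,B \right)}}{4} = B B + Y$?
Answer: $-28131$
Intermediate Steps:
$v{\left(Y,B \right)} = 32 - 4 Y - 4 B^{2}$ ($v{\left(Y,B \right)} = 32 - 4 \left(B B + Y\right) = 32 - 4 \left(B^{2} + Y\right) = 32 - 4 \left(Y + B^{2}\right) = 32 - \left(4 Y + 4 B^{2}\right) = 32 - 4 Y - 4 B^{2}$)
$E{\left(S \right)} = 6 + 2 S \left(3 + S\right)$ ($E{\left(S \right)} = 6 + \left(S + S\right) \left(S + 3\right) = 6 + 2 S \left(3 + S\right)$)
$-11 + E{\left(v{\left(-1,4 \right)} \right)} \left(-20\right) = -11 + \left(6 + 2 \left(32 - -4 - 4 \cdot 4^{2}\right)^{2} + 6 \left(32 - -4 - 4 \cdot 4^{2}\right)\right) \left(-20\right) = -11 + \left(6 + 2 \left(32 + 4 - 64\right)^{2} + 6 \left(32 + 4 - 64\right)\right) \left(-20\right) = -11 + \left(6 + 2 \left(-28\right)^{2} + 6 \left(-28\right)\right) \left(-20\right) = -11 + \left(6 + 2 \cdot 784 - 168\right) \left(-20\right) = -11 + \left(6 + 1568 - 168\right) \left(-20\right) = -11 + 1406 \left(-20\right) = -11 - 28120 = -28131$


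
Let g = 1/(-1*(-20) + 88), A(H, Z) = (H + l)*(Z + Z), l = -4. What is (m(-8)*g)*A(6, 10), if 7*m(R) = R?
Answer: -80/189 ≈ -0.42328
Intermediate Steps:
A(H, Z) = 2*Z*(-4 + H) (A(H, Z) = (H - 4)*(Z + Z) = (-4 + H)*(2*Z) = 2*Z*(-4 + H))
m(R) = R/7
g = 1/108 (g = 1/(20 + 88) = 1/108 ≈ 0.0092593)
(m(-8)*g)*A(6, 10) = (((⅐)*(-8))*(1/108))*(2*10*(-4 + 6)) = (-8/7*1/108)*(2*10*2) = -2/189*40 = -80/189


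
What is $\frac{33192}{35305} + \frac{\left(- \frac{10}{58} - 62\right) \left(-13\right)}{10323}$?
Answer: $\frac{3588034453}{3523050645} \approx 1.0184$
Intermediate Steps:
$\frac{33192}{35305} + \frac{\left(- \frac{10}{58} - 62\right) \left(-13\right)}{10323} = 33192 \cdot \frac{1}{35305} + \left(\left(-10\right) \frac{1}{58} - 62\right) \left(-13\right) \frac{1}{10323} = \frac{33192}{35305} + \left(- \frac{5}{29} - 62\right) \left(-13\right) \frac{1}{10323} = \frac{33192}{35305} + \left(- \frac{1803}{29}\right) \left(-13\right) \frac{1}{10323} = \frac{33192}{35305} + \frac{23439}{29} \cdot \frac{1}{10323} = \frac{33192}{35305} + \frac{7813}{99789} = \frac{3588034453}{3523050645}$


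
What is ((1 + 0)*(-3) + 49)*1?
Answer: 46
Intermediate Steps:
((1 + 0)*(-3) + 49)*1 = (1*(-3) + 49)*1 = (-3 + 49)*1 = 46*1 = 46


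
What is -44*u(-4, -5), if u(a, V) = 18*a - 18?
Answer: 3960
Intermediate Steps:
u(a, V) = -18 + 18*a
-44*u(-4, -5) = -44*(-18 + 18*(-4)) = -44*(-18 - 72) = -44*(-90) = 3960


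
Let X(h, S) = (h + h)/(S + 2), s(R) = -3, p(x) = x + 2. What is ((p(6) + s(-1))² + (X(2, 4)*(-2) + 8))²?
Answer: 9025/9 ≈ 1002.8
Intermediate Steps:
p(x) = 2 + x
X(h, S) = 2*h/(2 + S) (X(h, S) = (2*h)/(2 + S) = 2*h/(2 + S))
((p(6) + s(-1))² + (X(2, 4)*(-2) + 8))² = (((2 + 6) - 3)² + ((2*2/(2 + 4))*(-2) + 8))² = ((8 - 3)² + ((2*2/6)*(-2) + 8))² = (5² + ((2*2*(⅙))*(-2) + 8))² = (25 + ((⅔)*(-2) + 8))² = (25 + (-4/3 + 8))² = (25 + 20/3)² = (95/3)² = 9025/9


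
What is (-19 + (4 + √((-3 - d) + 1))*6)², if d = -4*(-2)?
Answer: -335 + 60*I*√10 ≈ -335.0 + 189.74*I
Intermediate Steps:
d = 8
(-19 + (4 + √((-3 - d) + 1))*6)² = (-19 + (4 + √((-3 - 1*8) + 1))*6)² = (-19 + (4 + √((-3 - 8) + 1))*6)² = (-19 + (4 + √(-11 + 1))*6)² = (-19 + (4 + √(-10))*6)² = (-19 + (4 + I*√10)*6)² = (-19 + (24 + 6*I*√10))² = (5 + 6*I*√10)²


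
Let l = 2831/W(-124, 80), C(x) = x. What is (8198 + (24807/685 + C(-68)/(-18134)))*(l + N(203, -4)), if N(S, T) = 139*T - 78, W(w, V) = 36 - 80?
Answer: -1571436103338663/273279380 ≈ -5.7503e+6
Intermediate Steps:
W(w, V) = -44
N(S, T) = -78 + 139*T
l = -2831/44 (l = 2831/(-44) = 2831*(-1/44) = -2831/44 ≈ -64.341)
(8198 + (24807/685 + C(-68)/(-18134)))*(l + N(203, -4)) = (8198 + (24807/685 - 68/(-18134)))*(-2831/44 + (-78 + 139*(-4))) = (8198 + (24807*(1/685) - 68*(-1/18134)))*(-2831/44 + (-78 - 556)) = (8198 + (24807/685 + 34/9067))*(-2831/44 - 634) = (8198 + 224948359/6210895)*(-30727/44) = (51141865569/6210895)*(-30727/44) = -1571436103338663/273279380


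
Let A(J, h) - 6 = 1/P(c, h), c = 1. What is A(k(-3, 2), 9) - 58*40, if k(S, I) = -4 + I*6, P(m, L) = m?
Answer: -2313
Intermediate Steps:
k(S, I) = -4 + 6*I
A(J, h) = 7 (A(J, h) = 6 + 1/1 = 6 + 1 = 7)
A(k(-3, 2), 9) - 58*40 = 7 - 58*40 = 7 - 2320 = -2313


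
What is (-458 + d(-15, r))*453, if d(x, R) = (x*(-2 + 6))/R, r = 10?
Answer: -210192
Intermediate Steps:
d(x, R) = 4*x/R (d(x, R) = (x*4)/R = (4*x)/R = 4*x/R)
(-458 + d(-15, r))*453 = (-458 + 4*(-15)/10)*453 = (-458 + 4*(-15)*(⅒))*453 = (-458 - 6)*453 = -464*453 = -210192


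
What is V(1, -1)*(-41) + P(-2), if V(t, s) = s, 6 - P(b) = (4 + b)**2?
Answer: 43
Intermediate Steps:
P(b) = 6 - (4 + b)**2
V(1, -1)*(-41) + P(-2) = -1*(-41) + (6 - (4 - 2)**2) = 41 + (6 - 1*2**2) = 41 + (6 - 1*4) = 41 + (6 - 4) = 41 + 2 = 43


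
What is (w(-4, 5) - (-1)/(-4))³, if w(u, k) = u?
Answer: -4913/64 ≈ -76.766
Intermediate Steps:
(w(-4, 5) - (-1)/(-4))³ = (-4 - (-1)/(-4))³ = (-4 - (-1)*(-1)/4)³ = (-4 - 1*¼)³ = (-4 - ¼)³ = (-17/4)³ = -4913/64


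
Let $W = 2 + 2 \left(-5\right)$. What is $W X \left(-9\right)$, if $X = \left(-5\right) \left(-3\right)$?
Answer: $1080$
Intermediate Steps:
$W = -8$ ($W = 2 - 10 = -8$)
$X = 15$
$W X \left(-9\right) = \left(-8\right) 15 \left(-9\right) = \left(-120\right) \left(-9\right) = 1080$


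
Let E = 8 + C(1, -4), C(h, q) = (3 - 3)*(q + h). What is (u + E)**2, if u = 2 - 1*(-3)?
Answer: 169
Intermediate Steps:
C(h, q) = 0 (C(h, q) = 0*(h + q) = 0)
u = 5 (u = 2 + 3 = 5)
E = 8 (E = 8 + 0 = 8)
(u + E)**2 = (5 + 8)**2 = 13**2 = 169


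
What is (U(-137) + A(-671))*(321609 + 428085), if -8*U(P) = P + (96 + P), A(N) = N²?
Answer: 675119313891/2 ≈ 3.3756e+11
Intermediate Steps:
U(P) = -12 - P/4 (U(P) = -(P + (96 + P))/8 = -(96 + 2*P)/8 = -12 - P/4)
(U(-137) + A(-671))*(321609 + 428085) = ((-12 - ¼*(-137)) + (-671)²)*(321609 + 428085) = ((-12 + 137/4) + 450241)*749694 = (89/4 + 450241)*749694 = (1801053/4)*749694 = 675119313891/2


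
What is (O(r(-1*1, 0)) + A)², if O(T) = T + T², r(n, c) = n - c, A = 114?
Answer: 12996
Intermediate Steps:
(O(r(-1*1, 0)) + A)² = ((-1*1 - 1*0)*(1 + (-1*1 - 1*0)) + 114)² = ((-1 + 0)*(1 + (-1 + 0)) + 114)² = (-(1 - 1) + 114)² = (-1*0 + 114)² = (0 + 114)² = 114² = 12996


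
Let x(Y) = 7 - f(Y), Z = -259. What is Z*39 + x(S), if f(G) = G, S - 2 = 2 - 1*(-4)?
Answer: -10102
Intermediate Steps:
S = 8 (S = 2 + (2 - 1*(-4)) = 2 + (2 + 4) = 2 + 6 = 8)
x(Y) = 7 - Y
Z*39 + x(S) = -259*39 + (7 - 1*8) = -10101 + (7 - 8) = -10101 - 1 = -10102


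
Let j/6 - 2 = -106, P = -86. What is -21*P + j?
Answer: 1182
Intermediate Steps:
j = -624 (j = 12 + 6*(-106) = 12 - 636 = -624)
-21*P + j = -21*(-86) - 624 = 1806 - 624 = 1182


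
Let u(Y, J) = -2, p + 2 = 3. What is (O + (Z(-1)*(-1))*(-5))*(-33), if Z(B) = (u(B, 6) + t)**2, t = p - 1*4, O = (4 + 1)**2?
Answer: -4950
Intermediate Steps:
p = 1 (p = -2 + 3 = 1)
O = 25 (O = 5**2 = 25)
t = -3 (t = 1 - 1*4 = 1 - 4 = -3)
Z(B) = 25 (Z(B) = (-2 - 3)**2 = (-5)**2 = 25)
(O + (Z(-1)*(-1))*(-5))*(-33) = (25 + (25*(-1))*(-5))*(-33) = (25 - 25*(-5))*(-33) = (25 + 125)*(-33) = 150*(-33) = -4950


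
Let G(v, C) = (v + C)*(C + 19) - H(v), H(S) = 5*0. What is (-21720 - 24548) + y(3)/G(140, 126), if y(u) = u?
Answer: -1784556757/38570 ≈ -46268.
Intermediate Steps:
H(S) = 0
G(v, C) = (19 + C)*(C + v) (G(v, C) = (v + C)*(C + 19) - 1*0 = (C + v)*(19 + C) + 0 = (19 + C)*(C + v) + 0 = (19 + C)*(C + v))
(-21720 - 24548) + y(3)/G(140, 126) = (-21720 - 24548) + 3/(126² + 19*126 + 19*140 + 126*140) = -46268 + 3/(15876 + 2394 + 2660 + 17640) = -46268 + 3/38570 = -1784556757/38570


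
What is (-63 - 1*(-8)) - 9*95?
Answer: -910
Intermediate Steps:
(-63 - 1*(-8)) - 9*95 = (-63 + 8) - 855 = -55 - 855 = -910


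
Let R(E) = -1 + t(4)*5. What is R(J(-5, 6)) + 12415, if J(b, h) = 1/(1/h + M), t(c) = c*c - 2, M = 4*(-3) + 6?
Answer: 12484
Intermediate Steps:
M = -6 (M = -12 + 6 = -6)
t(c) = -2 + c**2 (t(c) = c**2 - 2 = -2 + c**2)
J(b, h) = 1/(-6 + 1/h) (J(b, h) = 1/(1/h - 6) = 1/(-6 + 1/h))
R(E) = 69 (R(E) = -1 + (-2 + 4**2)*5 = -1 + (-2 + 16)*5 = -1 + 14*5 = -1 + 70 = 69)
R(J(-5, 6)) + 12415 = 69 + 12415 = 12484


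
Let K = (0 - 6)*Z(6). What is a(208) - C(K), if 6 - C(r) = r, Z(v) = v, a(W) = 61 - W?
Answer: -189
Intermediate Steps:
K = -36 (K = (0 - 6)*6 = -6*6 = -36)
C(r) = 6 - r
a(208) - C(K) = (61 - 1*208) - (6 - 1*(-36)) = (61 - 208) - (6 + 36) = -147 - 1*42 = -147 - 42 = -189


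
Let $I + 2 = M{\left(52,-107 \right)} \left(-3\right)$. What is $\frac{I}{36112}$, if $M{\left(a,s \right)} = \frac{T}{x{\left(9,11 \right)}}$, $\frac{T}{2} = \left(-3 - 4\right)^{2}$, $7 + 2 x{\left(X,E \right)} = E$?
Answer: $- \frac{149}{36112} \approx -0.004126$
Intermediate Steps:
$x{\left(X,E \right)} = - \frac{7}{2} + \frac{E}{2}$
$T = 98$ ($T = 2 \left(-3 - 4\right)^{2} = 2 \left(-7\right)^{2} = 2 \cdot 49 = 98$)
$M{\left(a,s \right)} = 49$ ($M{\left(a,s \right)} = \frac{98}{- \frac{7}{2} + \frac{1}{2} \cdot 11} = \frac{98}{- \frac{7}{2} + \frac{11}{2}} = \frac{98}{2} = 98 \cdot \frac{1}{2} = 49$)
$I = -149$ ($I = -2 + 49 \left(-3\right) = -2 - 147 = -149$)
$\frac{I}{36112} = - \frac{149}{36112}$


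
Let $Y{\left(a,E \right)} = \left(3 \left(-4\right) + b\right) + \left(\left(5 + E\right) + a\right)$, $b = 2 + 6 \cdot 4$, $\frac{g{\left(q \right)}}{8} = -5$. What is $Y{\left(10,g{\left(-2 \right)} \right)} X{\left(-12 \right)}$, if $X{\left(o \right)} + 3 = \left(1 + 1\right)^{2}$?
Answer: $-11$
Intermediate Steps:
$g{\left(q \right)} = -40$ ($g{\left(q \right)} = 8 \left(-5\right) = -40$)
$X{\left(o \right)} = 1$ ($X{\left(o \right)} = -3 + \left(1 + 1\right)^{2} = -3 + 2^{2} = -3 + 4 = 1$)
$b = 26$ ($b = 2 + 24 = 26$)
$Y{\left(a,E \right)} = 19 + E + a$ ($Y{\left(a,E \right)} = \left(3 \left(-4\right) + 26\right) + \left(\left(5 + E\right) + a\right) = \left(-12 + 26\right) + \left(5 + E + a\right) = 14 + \left(5 + E + a\right) = 19 + E + a$)
$Y{\left(10,g{\left(-2 \right)} \right)} X{\left(-12 \right)} = \left(19 - 40 + 10\right) 1 = \left(-11\right) 1 = -11$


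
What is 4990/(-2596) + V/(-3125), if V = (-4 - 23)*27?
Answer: -6850633/4056250 ≈ -1.6889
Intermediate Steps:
V = -729 (V = -27*27 = -729)
4990/(-2596) + V/(-3125) = 4990/(-2596) - 729/(-3125) = 4990*(-1/2596) - 729*(-1/3125) = -2495/1298 + 729/3125 = -6850633/4056250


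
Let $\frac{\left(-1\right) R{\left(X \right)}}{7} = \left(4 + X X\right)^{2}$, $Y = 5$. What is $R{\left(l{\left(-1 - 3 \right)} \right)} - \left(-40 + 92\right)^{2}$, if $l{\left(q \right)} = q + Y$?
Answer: $-2879$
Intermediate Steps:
$l{\left(q \right)} = 5 + q$ ($l{\left(q \right)} = q + 5 = 5 + q$)
$R{\left(X \right)} = - 7 \left(4 + X^{2}\right)^{2}$ ($R{\left(X \right)} = - 7 \left(4 + X X\right)^{2} = - 7 \left(4 + X^{2}\right)^{2}$)
$R{\left(l{\left(-1 - 3 \right)} \right)} - \left(-40 + 92\right)^{2} = - 7 \left(4 + \left(5 - 4\right)^{2}\right)^{2} - \left(-40 + 92\right)^{2} = - 7 \left(4 + \left(5 - 4\right)^{2}\right)^{2} - 52^{2} = - 7 \left(4 + 1^{2}\right)^{2} - 2704 = - 7 \left(4 + 1\right)^{2} - 2704 = - 7 \cdot 5^{2} - 2704 = \left(-7\right) 25 - 2704 = -175 - 2704 = -2879$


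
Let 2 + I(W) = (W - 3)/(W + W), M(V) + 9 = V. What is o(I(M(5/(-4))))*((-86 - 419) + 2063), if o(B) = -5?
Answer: -7790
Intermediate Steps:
M(V) = -9 + V
I(W) = -2 + (-3 + W)/(2*W) (I(W) = -2 + (W - 3)/(W + W) = -2 + (-3 + W)/((2*W)) = -2 + (-3 + W)*(1/(2*W)) = -2 + (-3 + W)/(2*W))
o(I(M(5/(-4))))*((-86 - 419) + 2063) = -5*((-86 - 419) + 2063) = -5*(-505 + 2063) = -5*1558 = -7790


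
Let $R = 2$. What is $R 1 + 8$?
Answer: $10$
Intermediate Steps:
$R 1 + 8 = 2 \cdot 1 + 8 = 2 + 8 = 10$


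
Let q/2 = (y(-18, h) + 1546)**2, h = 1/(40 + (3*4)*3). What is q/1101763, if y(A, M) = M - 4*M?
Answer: 13804605049/3181891544 ≈ 4.3385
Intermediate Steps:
h = 1/76 (h = 1/(40 + 12*3) = 1/(40 + 36) = 1/76 ≈ 0.013158)
y(A, M) = -3*M
q = 13804605049/2888 (q = 2*(-3*1/76 + 1546)**2 = 2*(-3/76 + 1546)**2 = 2*(117493/76)**2 = 2*(13804605049/5776) = 13804605049/2888 ≈ 4.7800e+6)
q/1101763 = (13804605049/2888)/1101763 = (13804605049/2888)*(1/1101763) = 13804605049/3181891544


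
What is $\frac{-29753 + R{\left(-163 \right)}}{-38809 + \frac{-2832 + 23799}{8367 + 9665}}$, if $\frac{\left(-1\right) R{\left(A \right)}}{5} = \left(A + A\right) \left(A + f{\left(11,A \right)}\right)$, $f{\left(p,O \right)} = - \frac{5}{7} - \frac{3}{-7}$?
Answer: $\frac{5335825936}{699782921} \approx 7.625$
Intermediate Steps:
$f{\left(p,O \right)} = - \frac{2}{7}$ ($f{\left(p,O \right)} = \left(-5\right) \frac{1}{7} - - \frac{3}{7} = - \frac{5}{7} + \frac{3}{7} = - \frac{2}{7}$)
$R{\left(A \right)} = - 10 A \left(- \frac{2}{7} + A\right)$ ($R{\left(A \right)} = - 5 \left(A + A\right) \left(A - \frac{2}{7}\right) = - 5 \cdot 2 A \left(- \frac{2}{7} + A\right) = - 10 A \left(- \frac{2}{7} + A\right)$)
$\frac{-29753 + R{\left(-163 \right)}}{-38809 + \frac{-2832 + 23799}{8367 + 9665}} = \frac{-29753 + \frac{10}{7} \left(-163\right) \left(2 - -1141\right)}{-38809 + \frac{-2832 + 23799}{8367 + 9665}} = \frac{-29753 + \frac{10}{7} \left(-163\right) \left(2 + 1141\right)}{-38809 + \frac{20967}{18032}} = \frac{-29753 + \frac{10}{7} \left(-163\right) 1143}{-38809 + 20967 \cdot \frac{1}{18032}} = \frac{-29753 - \frac{1863090}{7}}{-38809 + \frac{20967}{18032}} = - \frac{2071361}{7 \left(- \frac{699782921}{18032}\right)} = \left(- \frac{2071361}{7}\right) \left(- \frac{18032}{699782921}\right) = \frac{5335825936}{699782921}$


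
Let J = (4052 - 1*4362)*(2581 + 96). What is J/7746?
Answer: -414935/3873 ≈ -107.14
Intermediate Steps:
J = -829870 (J = (4052 - 4362)*2677 = -310*2677 = -829870)
J/7746 = -829870/7746 = -829870*1/7746 = -414935/3873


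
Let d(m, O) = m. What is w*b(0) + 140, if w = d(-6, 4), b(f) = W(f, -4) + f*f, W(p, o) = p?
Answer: 140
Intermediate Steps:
b(f) = f + f² (b(f) = f + f*f = f + f²)
w = -6
w*b(0) + 140 = -0*(1 + 0) + 140 = -0 + 140 = -6*0 + 140 = 0 + 140 = 140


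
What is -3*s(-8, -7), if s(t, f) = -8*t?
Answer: -192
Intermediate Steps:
-3*s(-8, -7) = -(-24)*(-8) = -3*64 = -192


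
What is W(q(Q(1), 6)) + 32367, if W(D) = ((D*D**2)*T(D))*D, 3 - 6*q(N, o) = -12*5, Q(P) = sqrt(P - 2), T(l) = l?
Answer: 5119845/32 ≈ 1.6000e+5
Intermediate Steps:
Q(P) = sqrt(-2 + P)
q(N, o) = 21/2 (q(N, o) = 1/2 - (-1)*2*5 = 1/2 - (-1)*10 = 1/2 - 1/6*(-60) = 1/2 + 10 = 21/2)
W(D) = D**5 (W(D) = ((D*D**2)*D)*D = (D**3*D)*D = D**4*D = D**5)
W(q(Q(1), 6)) + 32367 = (21/2)**5 + 32367 = 4084101/32 + 32367 = 5119845/32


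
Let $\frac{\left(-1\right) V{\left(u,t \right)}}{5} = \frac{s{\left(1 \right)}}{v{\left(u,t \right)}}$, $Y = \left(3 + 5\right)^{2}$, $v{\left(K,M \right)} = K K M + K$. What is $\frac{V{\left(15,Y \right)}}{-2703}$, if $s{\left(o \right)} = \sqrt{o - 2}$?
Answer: $\frac{i}{7792749} \approx 1.2832 \cdot 10^{-7} i$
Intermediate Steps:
$s{\left(o \right)} = \sqrt{-2 + o}$
$v{\left(K,M \right)} = K + M K^{2}$ ($v{\left(K,M \right)} = K^{2} M + K = M K^{2} + K = K + M K^{2}$)
$Y = 64$ ($Y = 8^{2} = 64$)
$V{\left(u,t \right)} = - \frac{5 i}{u \left(1 + t u\right)}$ ($V{\left(u,t \right)} = - 5 \frac{\sqrt{-2 + 1}}{u \left(1 + u t\right)} = - 5 \frac{\sqrt{-1}}{u \left(1 + t u\right)} = - 5 i \frac{1}{u \left(1 + t u\right)} = - 5 \frac{i}{u \left(1 + t u\right)} = - \frac{5 i}{u \left(1 + t u\right)}$)
$\frac{V{\left(15,Y \right)}}{-2703} = \frac{\left(-5\right) i \frac{1}{15} \frac{1}{1 + 64 \cdot 15}}{-2703} = \left(-5\right) i \frac{1}{15} \frac{1}{1 + 960} \left(- \frac{1}{2703}\right) = \left(-5\right) i \frac{1}{15} \cdot \frac{1}{961} \left(- \frac{1}{2703}\right) = - \frac{i}{2883} \left(- \frac{1}{2703}\right) = \frac{i}{7792749}$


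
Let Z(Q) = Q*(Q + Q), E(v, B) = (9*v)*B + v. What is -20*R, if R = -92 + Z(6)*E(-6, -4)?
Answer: -300560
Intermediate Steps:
E(v, B) = v + 9*B*v (E(v, B) = 9*B*v + v = v + 9*B*v)
Z(Q) = 2*Q² (Z(Q) = Q*(2*Q) = 2*Q²)
R = 15028 (R = -92 + (2*6²)*(-6*(1 + 9*(-4))) = -92 + (2*36)*(-6*(1 - 36)) = -92 + 72*(-6*(-35)) = -92 + 72*210 = -92 + 15120 = 15028)
-20*R = -20*15028 = -300560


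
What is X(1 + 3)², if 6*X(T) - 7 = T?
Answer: 121/36 ≈ 3.3611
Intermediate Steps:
X(T) = 7/6 + T/6
X(1 + 3)² = (7/6 + (1 + 3)/6)² = (7/6 + (⅙)*4)² = (7/6 + ⅔)² = (11/6)² = 121/36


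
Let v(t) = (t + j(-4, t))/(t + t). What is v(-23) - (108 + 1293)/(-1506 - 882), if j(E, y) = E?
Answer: 21487/18308 ≈ 1.1736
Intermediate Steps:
v(t) = (-4 + t)/(2*t) (v(t) = (t - 4)/(t + t) = (-4 + t)/((2*t)) = (-4 + t)*(1/(2*t)) = (-4 + t)/(2*t))
v(-23) - (108 + 1293)/(-1506 - 882) = (½)*(-4 - 23)/(-23) - (108 + 1293)/(-1506 - 882) = (½)*(-1/23)*(-27) - 1401/(-2388) = 27/46 - 1401*(-1)/2388 = 27/46 - 1*(-467/796) = 27/46 + 467/796 = 21487/18308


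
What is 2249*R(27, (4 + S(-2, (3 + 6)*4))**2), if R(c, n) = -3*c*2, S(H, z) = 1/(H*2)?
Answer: -364338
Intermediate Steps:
S(H, z) = 1/(2*H)
R(c, n) = -6*c
2249*R(27, (4 + S(-2, (3 + 6)*4))**2) = 2249*(-6*27) = 2249*(-162) = -364338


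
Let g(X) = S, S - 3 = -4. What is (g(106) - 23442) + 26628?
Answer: 3185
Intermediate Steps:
S = -1 (S = 3 - 4 = -1)
g(X) = -1
(g(106) - 23442) + 26628 = (-1 - 23442) + 26628 = -23443 + 26628 = 3185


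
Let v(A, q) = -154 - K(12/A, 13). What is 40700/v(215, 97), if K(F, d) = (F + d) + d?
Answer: -2187625/9678 ≈ -226.04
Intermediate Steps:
K(F, d) = F + 2*d
v(A, q) = -180 - 12/A (v(A, q) = -154 - (12/A + 2*13) = -154 - (12/A + 26) = -154 - (26 + 12/A) = -154 + (-26 - 12/A) = -180 - 12/A)
40700/v(215, 97) = 40700/(-180 - 12/215) = 40700/(-38712/215) = 40700*(-215/38712) = -2187625/9678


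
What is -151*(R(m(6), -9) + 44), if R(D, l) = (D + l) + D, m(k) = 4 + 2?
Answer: -7097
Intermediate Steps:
m(k) = 6
R(D, l) = l + 2*D
-151*(R(m(6), -9) + 44) = -151*((-9 + 2*6) + 44) = -151*((-9 + 12) + 44) = -151*(3 + 44) = -151*47 = -7097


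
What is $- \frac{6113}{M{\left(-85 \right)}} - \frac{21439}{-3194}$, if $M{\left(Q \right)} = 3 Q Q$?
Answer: $\frac{445165403}{69229950} \approx 6.4302$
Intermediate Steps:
$M{\left(Q \right)} = 3 Q^{2}$
$- \frac{6113}{M{\left(-85 \right)}} - \frac{21439}{-3194} = - \frac{6113}{3 \left(-85\right)^{2}} - \frac{21439}{-3194} = - \frac{6113}{3 \cdot 7225} - - \frac{21439}{3194} = - \frac{6113}{21675} + \frac{21439}{3194} = \frac{445165403}{69229950}$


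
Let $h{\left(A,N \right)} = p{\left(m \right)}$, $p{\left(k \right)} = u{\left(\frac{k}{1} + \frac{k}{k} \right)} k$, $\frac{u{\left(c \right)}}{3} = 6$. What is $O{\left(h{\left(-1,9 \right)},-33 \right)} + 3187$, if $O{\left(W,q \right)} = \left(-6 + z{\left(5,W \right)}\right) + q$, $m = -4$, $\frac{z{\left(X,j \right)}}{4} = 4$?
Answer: $3164$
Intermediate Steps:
$z{\left(X,j \right)} = 16$ ($z{\left(X,j \right)} = 4 \cdot 4 = 16$)
$u{\left(c \right)} = 18$ ($u{\left(c \right)} = 3 \cdot 6 = 18$)
$p{\left(k \right)} = 18 k$
$h{\left(A,N \right)} = -72$ ($h{\left(A,N \right)} = 18 \left(-4\right) = -72$)
$O{\left(W,q \right)} = 10 + q$ ($O{\left(W,q \right)} = \left(-6 + 16\right) + q = 10 + q$)
$O{\left(h{\left(-1,9 \right)},-33 \right)} + 3187 = \left(10 - 33\right) + 3187 = -23 + 3187 = 3164$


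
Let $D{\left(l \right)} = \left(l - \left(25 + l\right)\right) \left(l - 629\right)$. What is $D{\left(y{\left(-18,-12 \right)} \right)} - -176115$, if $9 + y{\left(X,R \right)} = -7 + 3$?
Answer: $192165$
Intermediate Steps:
$y{\left(X,R \right)} = -13$ ($y{\left(X,R \right)} = -9 + \left(-7 + 3\right) = -9 - 4 = -13$)
$D{\left(l \right)} = 15725 - 25 l$ ($D{\left(l \right)} = - 25 \left(-629 + l\right) = 15725 - 25 l$)
$D{\left(y{\left(-18,-12 \right)} \right)} - -176115 = \left(15725 - -325\right) - -176115 = \left(15725 + 325\right) + 176115 = 16050 + 176115 = 192165$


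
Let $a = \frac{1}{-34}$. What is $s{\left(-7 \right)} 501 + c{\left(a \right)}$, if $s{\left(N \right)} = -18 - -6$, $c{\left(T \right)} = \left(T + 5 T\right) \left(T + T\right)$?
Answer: $- \frac{1737465}{289} \approx -6012.0$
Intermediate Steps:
$a = - \frac{1}{34} \approx -0.029412$
$c{\left(T \right)} = 12 T^{2}$ ($c{\left(T \right)} = 6 T 2 T = 12 T^{2}$)
$s{\left(N \right)} = -12$ ($s{\left(N \right)} = -18 + 6 = -12$)
$s{\left(-7 \right)} 501 + c{\left(a \right)} = \left(-12\right) 501 + 12 \left(- \frac{1}{34}\right)^{2} = -6012 + 12 \cdot \frac{1}{1156} = -6012 + \frac{3}{289} = - \frac{1737465}{289}$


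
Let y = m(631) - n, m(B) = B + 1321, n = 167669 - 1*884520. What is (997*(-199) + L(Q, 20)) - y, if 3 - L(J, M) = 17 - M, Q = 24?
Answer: -917200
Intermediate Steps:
L(J, M) = -14 + M (L(J, M) = 3 - (17 - M) = 3 + (-17 + M) = -14 + M)
n = -716851 (n = 167669 - 884520 = -716851)
m(B) = 1321 + B
y = 718803 (y = (1321 + 631) - 1*(-716851) = 1952 + 716851 = 718803)
(997*(-199) + L(Q, 20)) - y = (997*(-199) + (-14 + 20)) - 1*718803 = (-198403 + 6) - 718803 = -198397 - 718803 = -917200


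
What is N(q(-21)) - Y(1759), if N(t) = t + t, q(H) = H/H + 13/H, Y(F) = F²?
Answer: -64975685/21 ≈ -3.0941e+6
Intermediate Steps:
q(H) = 1 + 13/H
N(t) = 2*t
N(q(-21)) - Y(1759) = 2*((13 - 21)/(-21)) - 1*1759² = 2*(-1/21*(-8)) - 1*3094081 = 2*(8/21) - 3094081 = 16/21 - 3094081 = -64975685/21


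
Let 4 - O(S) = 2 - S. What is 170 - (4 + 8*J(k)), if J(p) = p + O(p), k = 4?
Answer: 86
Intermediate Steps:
O(S) = 2 + S (O(S) = 4 - (2 - S) = 4 + (-2 + S) = 2 + S)
J(p) = 2 + 2*p (J(p) = p + (2 + p) = 2 + 2*p)
170 - (4 + 8*J(k)) = 170 - (4 + 8*(2 + 2*4)) = 170 - (4 + 8*(2 + 8)) = 170 - (4 + 8*10) = 170 - (4 + 80) = 170 - 1*84 = 170 - 84 = 86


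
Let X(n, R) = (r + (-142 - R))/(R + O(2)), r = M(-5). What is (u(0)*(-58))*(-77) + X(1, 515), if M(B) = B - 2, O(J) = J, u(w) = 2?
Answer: 4617180/517 ≈ 8930.7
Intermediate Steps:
M(B) = -2 + B
r = -7 (r = -2 - 5 = -7)
X(n, R) = (-149 - R)/(2 + R) (X(n, R) = (-7 + (-142 - R))/(R + 2) = (-149 - R)/(2 + R))
(u(0)*(-58))*(-77) + X(1, 515) = (2*(-58))*(-77) + (-149 - 1*515)/(2 + 515) = -116*(-77) + (-149 - 515)/517 = 8932 + (1/517)*(-664) = 8932 - 664/517 = 4617180/517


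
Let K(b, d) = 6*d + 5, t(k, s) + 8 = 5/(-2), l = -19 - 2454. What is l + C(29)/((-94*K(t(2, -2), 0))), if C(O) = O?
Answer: -1162339/470 ≈ -2473.1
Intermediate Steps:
l = -2473
t(k, s) = -21/2 (t(k, s) = -8 + 5/(-2) = -8 + 5*(-1/2) = -8 - 5/2 = -21/2)
K(b, d) = 5 + 6*d
l + C(29)/((-94*K(t(2, -2), 0))) = -2473 + 29/((-94*(5 + 6*0))) = -2473 + 29/((-94*(5 + 0))) = -2473 + 29/((-94*5)) = -2473 + 29/(-470) = -2473 + 29*(-1/470) = -2473 - 29/470 = -1162339/470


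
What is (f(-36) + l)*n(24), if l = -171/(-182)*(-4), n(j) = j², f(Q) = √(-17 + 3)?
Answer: -196992/91 + 576*I*√14 ≈ -2164.7 + 2155.2*I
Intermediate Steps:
f(Q) = I*√14 (f(Q) = √(-14) = I*√14)
l = -342/91 (l = -171*(-1/182)*(-4) = (171/182)*(-4) = -342/91 ≈ -3.7582)
(f(-36) + l)*n(24) = (I*√14 - 342/91)*24² = (-342/91 + I*√14)*576 = -196992/91 + 576*I*√14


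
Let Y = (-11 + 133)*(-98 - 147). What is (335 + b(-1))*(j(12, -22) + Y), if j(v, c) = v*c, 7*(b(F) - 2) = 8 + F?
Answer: -10192052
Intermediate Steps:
b(F) = 22/7 + F/7 (b(F) = 2 + (8 + F)/7 = 2 + (8/7 + F/7) = 22/7 + F/7)
j(v, c) = c*v
Y = -29890 (Y = 122*(-245) = -29890)
(335 + b(-1))*(j(12, -22) + Y) = (335 + (22/7 + (⅐)*(-1)))*(-22*12 - 29890) = (335 + (22/7 - ⅐))*(-264 - 29890) = (335 + 3)*(-30154) = 338*(-30154) = -10192052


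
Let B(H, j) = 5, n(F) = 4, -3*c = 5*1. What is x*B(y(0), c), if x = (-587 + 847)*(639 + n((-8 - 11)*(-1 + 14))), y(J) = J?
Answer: 835900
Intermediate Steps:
c = -5/3 ≈ -1.6667
x = 167180 (x = (-587 + 847)*(639 + 4) = 260*643 = 167180)
x*B(y(0), c) = 167180*5 = 835900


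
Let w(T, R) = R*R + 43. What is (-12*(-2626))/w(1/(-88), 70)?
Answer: 31512/4943 ≈ 6.3751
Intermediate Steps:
w(T, R) = 43 + R² (w(T, R) = R² + 43 = 43 + R²)
(-12*(-2626))/w(1/(-88), 70) = (-12*(-2626))/(43 + 70²) = 31512/(43 + 4900) = 31512/4943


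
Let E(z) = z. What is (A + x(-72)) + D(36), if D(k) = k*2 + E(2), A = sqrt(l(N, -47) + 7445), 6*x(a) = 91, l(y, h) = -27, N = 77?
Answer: 535/6 + sqrt(7418) ≈ 175.29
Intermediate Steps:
x(a) = 91/6 (x(a) = (1/6)*91 = 91/6)
A = sqrt(7418) (A = sqrt(-27 + 7445) = sqrt(7418) ≈ 86.128)
D(k) = 2 + 2*k (D(k) = k*2 + 2 = 2*k + 2 = 2 + 2*k)
(A + x(-72)) + D(36) = (sqrt(7418) + 91/6) + (2 + 2*36) = (91/6 + sqrt(7418)) + (2 + 72) = (91/6 + sqrt(7418)) + 74 = 535/6 + sqrt(7418)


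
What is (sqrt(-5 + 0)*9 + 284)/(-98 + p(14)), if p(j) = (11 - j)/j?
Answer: -3976/1375 - 126*I*sqrt(5)/1375 ≈ -2.8916 - 0.20491*I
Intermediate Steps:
p(j) = (11 - j)/j
(sqrt(-5 + 0)*9 + 284)/(-98 + p(14)) = (sqrt(-5 + 0)*9 + 284)/(-98 + (11 - 1*14)/14) = (sqrt(-5)*9 + 284)/(-98 + (11 - 14)/14) = ((I*sqrt(5))*9 + 284)/(-98 + (1/14)*(-3)) = (9*I*sqrt(5) + 284)/(-98 - 3/14) = (284 + 9*I*sqrt(5))/(-1375/14) = (284 + 9*I*sqrt(5))*(-14/1375) = -3976/1375 - 126*I*sqrt(5)/1375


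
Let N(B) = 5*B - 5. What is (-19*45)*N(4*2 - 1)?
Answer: -25650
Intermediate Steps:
N(B) = -5 + 5*B
(-19*45)*N(4*2 - 1) = (-19*45)*(-5 + 5*(4*2 - 1)) = -855*(-5 + 5*(8 - 1)) = -855*(-5 + 5*7) = -855*(-5 + 35) = -855*30 = -25650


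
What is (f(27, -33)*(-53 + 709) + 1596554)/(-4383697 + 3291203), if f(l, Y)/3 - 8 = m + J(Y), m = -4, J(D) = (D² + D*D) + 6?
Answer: -2951269/546247 ≈ -5.4028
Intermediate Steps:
J(D) = 6 + 2*D² (J(D) = (D² + D²) + 6 = 2*D² + 6 = 6 + 2*D²)
f(l, Y) = 30 + 6*Y² (f(l, Y) = 24 + 3*(-4 + (6 + 2*Y²)) = 24 + 3*(2 + 2*Y²) = 24 + (6 + 6*Y²) = 30 + 6*Y²)
(f(27, -33)*(-53 + 709) + 1596554)/(-4383697 + 3291203) = ((30 + 6*(-33)²)*(-53 + 709) + 1596554)/(-4383697 + 3291203) = ((30 + 6*1089)*656 + 1596554)/(-1092494) = ((30 + 6534)*656 + 1596554)*(-1/1092494) = (6564*656 + 1596554)*(-1/1092494) = (4305984 + 1596554)*(-1/1092494) = 5902538*(-1/1092494) = -2951269/546247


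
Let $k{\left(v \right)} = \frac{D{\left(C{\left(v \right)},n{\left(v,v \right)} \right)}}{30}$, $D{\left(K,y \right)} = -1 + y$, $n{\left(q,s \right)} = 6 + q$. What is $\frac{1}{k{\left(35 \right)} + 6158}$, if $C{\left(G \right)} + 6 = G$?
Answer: $\frac{3}{18478} \approx 0.00016236$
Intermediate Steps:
$C{\left(G \right)} = -6 + G$
$k{\left(v \right)} = \frac{1}{6} + \frac{v}{30}$ ($k{\left(v \right)} = \frac{-1 + \left(6 + v\right)}{30} = \left(5 + v\right) \frac{1}{30} = \frac{1}{6} + \frac{v}{30}$)
$\frac{1}{k{\left(35 \right)} + 6158} = \frac{1}{\left(\frac{1}{6} + \frac{1}{30} \cdot 35\right) + 6158} = \frac{1}{\left(\frac{1}{6} + \frac{7}{6}\right) + 6158} = \frac{1}{\frac{4}{3} + 6158} = \frac{1}{\frac{18478}{3}} = \frac{3}{18478}$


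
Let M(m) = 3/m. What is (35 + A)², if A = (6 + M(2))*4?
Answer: 4225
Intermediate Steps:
A = 30 (A = (6 + 3/2)*4 = (15/2)*4 = 30)
(35 + A)² = (35 + 30)² = 65² = 4225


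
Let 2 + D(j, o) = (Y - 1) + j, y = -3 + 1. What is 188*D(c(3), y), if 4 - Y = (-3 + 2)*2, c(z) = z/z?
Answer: 752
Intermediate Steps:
c(z) = 1
y = -2
Y = 6 (Y = 4 - (-3 + 2)*2 = 4 - (-1)*2 = 4 - 1*(-2) = 4 + 2 = 6)
D(j, o) = 3 + j (D(j, o) = -2 + ((6 - 1) + j) = -2 + (5 + j) = 3 + j)
188*D(c(3), y) = 188*(3 + 1) = 188*4 = 752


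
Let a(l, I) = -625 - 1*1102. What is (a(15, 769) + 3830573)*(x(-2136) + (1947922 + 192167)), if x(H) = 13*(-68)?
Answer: 8190686507430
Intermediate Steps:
a(l, I) = -1727 (a(l, I) = -625 - 1102 = -1727)
x(H) = -884
(a(15, 769) + 3830573)*(x(-2136) + (1947922 + 192167)) = (-1727 + 3830573)*(-884 + (1947922 + 192167)) = 3828846*(-884 + 2140089) = 3828846*2139205 = 8190686507430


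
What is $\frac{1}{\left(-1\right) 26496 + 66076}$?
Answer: $\frac{1}{39580} \approx 2.5265 \cdot 10^{-5}$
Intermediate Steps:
$\frac{1}{\left(-1\right) 26496 + 66076} = \frac{1}{-26496 + 66076} = \frac{1}{39580}$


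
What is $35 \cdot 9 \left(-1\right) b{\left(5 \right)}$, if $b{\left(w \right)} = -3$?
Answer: $945$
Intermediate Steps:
$35 \cdot 9 \left(-1\right) b{\left(5 \right)} = 35 \cdot 9 \left(-1\right) \left(-3\right) = 35 \left(-9\right) \left(-3\right) = \left(-315\right) \left(-3\right) = 945$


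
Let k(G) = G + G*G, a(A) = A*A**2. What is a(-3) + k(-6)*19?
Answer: 543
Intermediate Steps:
a(A) = A**3
k(G) = G + G**2
a(-3) + k(-6)*19 = (-3)**3 - 6*(1 - 6)*19 = -27 - 6*(-5)*19 = -27 + 30*19 = -27 + 570 = 543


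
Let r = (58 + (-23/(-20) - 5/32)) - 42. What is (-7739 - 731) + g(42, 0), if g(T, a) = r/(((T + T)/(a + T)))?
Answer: -2707681/320 ≈ -8461.5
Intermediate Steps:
r = 2719/160 (r = (58 + (-23*(-1/20) - 5*1/32)) - 42 = (58 + (23/20 - 5/32)) - 42 = (58 + 159/160) - 42 = 9439/160 - 42 = 2719/160 ≈ 16.994)
g(T, a) = 2719*(T + a)/(320*T) (g(T, a) = 2719/(160*(((T + T)/(a + T)))) = 2719/(160*(((2*T)/(T + a)))) = 2719/(160*((2*T/(T + a)))) = 2719*((T + a)/(2*T))/160 = 2719*(T + a)/(320*T))
(-7739 - 731) + g(42, 0) = (-7739 - 731) + (2719/320)*(42 + 0)/42 = -8470 + (2719/320)*(1/42)*42 = -8470 + 2719/320 = -2707681/320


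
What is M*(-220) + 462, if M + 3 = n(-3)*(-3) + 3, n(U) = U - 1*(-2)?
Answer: -198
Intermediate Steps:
n(U) = 2 + U (n(U) = U + 2 = 2 + U)
M = 3 (M = -3 + ((2 - 3)*(-3) + 3) = -3 + (-1*(-3) + 3) = -3 + (3 + 3) = -3 + 6 = 3)
M*(-220) + 462 = 3*(-220) + 462 = -660 + 462 = -198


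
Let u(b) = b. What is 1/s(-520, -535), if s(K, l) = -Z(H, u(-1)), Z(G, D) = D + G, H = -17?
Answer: 1/18 ≈ 0.055556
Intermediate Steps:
s(K, l) = 18 (s(K, l) = -(-1 - 17) = -1*(-18) = 18)
1/s(-520, -535) = 1/18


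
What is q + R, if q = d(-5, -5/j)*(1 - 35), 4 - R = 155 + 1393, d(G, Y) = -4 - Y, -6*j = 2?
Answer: -898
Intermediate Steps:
j = -1/3 (j = -1/6*2 = -1/3 ≈ -0.33333)
R = -1544 (R = 4 - (155 + 1393) = 4 - 1*1548 = 4 - 1548 = -1544)
q = 646 (q = (-4 - (-5)/(-1/3))*(1 - 35) = (-4 - (-5)*(-3))*(-34) = (-4 - 1*15)*(-34) = (-4 - 15)*(-34) = -19*(-34) = 646)
q + R = 646 - 1544 = -898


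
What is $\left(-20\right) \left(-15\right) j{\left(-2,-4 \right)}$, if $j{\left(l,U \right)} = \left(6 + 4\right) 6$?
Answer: $18000$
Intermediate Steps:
$j{\left(l,U \right)} = 60$ ($j{\left(l,U \right)} = 10 \cdot 6 = 60$)
$\left(-20\right) \left(-15\right) j{\left(-2,-4 \right)} = \left(-20\right) \left(-15\right) 60 = 300 \cdot 60 = 18000$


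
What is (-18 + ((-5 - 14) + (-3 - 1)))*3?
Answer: -123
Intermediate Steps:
(-18 + ((-5 - 14) + (-3 - 1)))*3 = (-18 + (-19 - 4))*3 = (-18 - 23)*3 = -41*3 = -123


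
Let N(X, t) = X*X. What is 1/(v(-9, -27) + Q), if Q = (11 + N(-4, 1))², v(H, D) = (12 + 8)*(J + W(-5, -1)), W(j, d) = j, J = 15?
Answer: 1/929 ≈ 0.0010764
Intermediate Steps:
v(H, D) = 200 (v(H, D) = (12 + 8)*(15 - 5) = 20*10 = 200)
N(X, t) = X²
Q = 729 (Q = (11 + (-4)²)² = (11 + 16)² = 27² = 729)
1/(v(-9, -27) + Q) = 1/(200 + 729) = 1/929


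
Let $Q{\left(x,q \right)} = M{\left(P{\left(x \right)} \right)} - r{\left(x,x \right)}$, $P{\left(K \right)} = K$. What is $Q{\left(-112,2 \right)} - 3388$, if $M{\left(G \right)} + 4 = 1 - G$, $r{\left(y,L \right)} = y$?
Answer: $-3167$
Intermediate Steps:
$M{\left(G \right)} = -3 - G$ ($M{\left(G \right)} = -4 - \left(-1 + G\right) = -3 - G$)
$Q{\left(x,q \right)} = -3 - 2 x$ ($Q{\left(x,q \right)} = \left(-3 - x\right) - x = -3 - 2 x$)
$Q{\left(-112,2 \right)} - 3388 = \left(-3 - -224\right) - 3388 = \left(-3 + 224\right) - 3388 = 221 - 3388 = -3167$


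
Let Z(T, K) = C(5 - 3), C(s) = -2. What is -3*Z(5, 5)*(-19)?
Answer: -114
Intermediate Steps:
Z(T, K) = -2
-3*Z(5, 5)*(-19) = -3*(-2)*(-19) = 6*(-19) = -114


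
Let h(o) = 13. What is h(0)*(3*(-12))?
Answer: -468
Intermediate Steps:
h(0)*(3*(-12)) = 13*(3*(-12)) = 13*(-36) = -468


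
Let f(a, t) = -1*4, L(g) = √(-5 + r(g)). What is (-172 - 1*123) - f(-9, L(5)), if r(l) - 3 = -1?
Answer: -291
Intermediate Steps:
r(l) = 2 (r(l) = 3 - 1 = 2)
L(g) = I*√3 (L(g) = √(-5 + 2) = √(-3) = I*√3)
f(a, t) = -4
(-172 - 1*123) - f(-9, L(5)) = (-172 - 1*123) - 1*(-4) = (-172 - 123) + 4 = -295 + 4 = -291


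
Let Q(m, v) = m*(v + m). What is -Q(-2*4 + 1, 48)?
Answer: 287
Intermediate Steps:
Q(m, v) = m*(m + v)
-Q(-2*4 + 1, 48) = -(-2*4 + 1)*((-2*4 + 1) + 48) = -(-8 + 1)*((-8 + 1) + 48) = -(-7)*(-7 + 48) = -(-7)*41 = -1*(-287) = 287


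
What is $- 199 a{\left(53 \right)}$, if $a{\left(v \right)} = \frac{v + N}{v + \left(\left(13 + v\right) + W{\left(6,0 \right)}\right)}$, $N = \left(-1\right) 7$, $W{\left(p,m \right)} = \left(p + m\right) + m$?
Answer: $- \frac{9154}{125} \approx -73.232$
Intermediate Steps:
$W{\left(p,m \right)} = p + 2 m$ ($W{\left(p,m \right)} = \left(m + p\right) + m = p + 2 m$)
$N = -7$
$a{\left(v \right)} = \frac{-7 + v}{19 + 2 v}$ ($a{\left(v \right)} = \frac{v - 7}{v + \left(\left(13 + v\right) + \left(6 + 2 \cdot 0\right)\right)} = \frac{-7 + v}{v + \left(\left(13 + v\right) + \left(6 + 0\right)\right)} = \frac{-7 + v}{v + \left(\left(13 + v\right) + 6\right)} = \frac{-7 + v}{v + \left(19 + v\right)} = \frac{-7 + v}{19 + 2 v}$)
$- 199 a{\left(53 \right)} = - 199 \frac{-7 + 53}{19 + 2 \cdot 53} = - 199 \frac{1}{19 + 106} \cdot 46 = - 199 \cdot \frac{1}{125} \cdot 46 = \left(-199\right) \frac{46}{125} = - \frac{9154}{125}$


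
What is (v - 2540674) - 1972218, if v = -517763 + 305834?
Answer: -4724821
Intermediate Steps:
v = -211929
(v - 2540674) - 1972218 = (-211929 - 2540674) - 1972218 = -2752603 - 1972218 = -4724821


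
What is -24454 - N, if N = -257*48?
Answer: -12118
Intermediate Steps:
N = -12336
-24454 - N = -24454 - 1*(-12336) = -24454 + 12336 = -12118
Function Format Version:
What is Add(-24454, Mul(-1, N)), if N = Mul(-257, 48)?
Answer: -12118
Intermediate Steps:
N = -12336
Add(-24454, Mul(-1, N)) = Add(-24454, Mul(-1, -12336)) = Add(-24454, 12336) = -12118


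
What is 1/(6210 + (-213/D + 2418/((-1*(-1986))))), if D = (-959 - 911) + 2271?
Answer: 132731/824350610 ≈ 0.00016101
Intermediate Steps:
D = 401 (D = -1870 + 2271 = 401)
1/(6210 + (-213/D + 2418/((-1*(-1986))))) = 1/(6210 + (-213/401 + 2418/((-1*(-1986))))) = 1/(6210 + (-213*1/401 + 2418/1986)) = 1/(6210 + (-213/401 + 2418*(1/1986))) = 1/(6210 + (-213/401 + 403/331)) = 1/(6210 + 91100/132731) = 1/(824350610/132731) = 132731/824350610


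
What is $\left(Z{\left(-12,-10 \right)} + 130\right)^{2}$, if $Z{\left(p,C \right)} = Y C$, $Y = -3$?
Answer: $25600$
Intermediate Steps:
$Z{\left(p,C \right)} = - 3 C$
$\left(Z{\left(-12,-10 \right)} + 130\right)^{2} = \left(\left(-3\right) \left(-10\right) + 130\right)^{2} = \left(30 + 130\right)^{2} = 160^{2} = 25600$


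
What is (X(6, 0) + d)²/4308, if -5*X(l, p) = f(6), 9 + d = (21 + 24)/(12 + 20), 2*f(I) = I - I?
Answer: 19683/1470464 ≈ 0.013386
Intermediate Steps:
f(I) = 0 (f(I) = (I - I)/2 = (½)*0 = 0)
d = -243/32 (d = -9 + (21 + 24)/(12 + 20) = -9 + 45/32 = -243/32 ≈ -7.5938)
X(l, p) = 0 (X(l, p) = -⅕*0 = 0)
(X(6, 0) + d)²/4308 = (0 - 243/32)²/4308 = (-243/32)²*(1/4308) = (59049/1024)*(1/4308) = 19683/1470464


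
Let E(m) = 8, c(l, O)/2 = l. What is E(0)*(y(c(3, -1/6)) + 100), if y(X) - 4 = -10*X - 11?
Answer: 264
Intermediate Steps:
c(l, O) = 2*l
y(X) = -7 - 10*X (y(X) = 4 + (-10*X - 11) = 4 + (-11 - 10*X) = -7 - 10*X)
E(0)*(y(c(3, -1/6)) + 100) = 8*((-7 - 20*3) + 100) = 8*((-7 - 10*6) + 100) = 8*((-7 - 60) + 100) = 8*(-67 + 100) = 8*33 = 264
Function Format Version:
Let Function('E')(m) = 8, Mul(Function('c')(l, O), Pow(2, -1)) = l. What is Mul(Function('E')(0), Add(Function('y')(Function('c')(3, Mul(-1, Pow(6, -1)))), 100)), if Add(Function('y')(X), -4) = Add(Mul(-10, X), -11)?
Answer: 264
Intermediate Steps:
Function('c')(l, O) = Mul(2, l)
Function('y')(X) = Add(-7, Mul(-10, X)) (Function('y')(X) = Add(4, Add(Mul(-10, X), -11)) = Add(4, Add(-11, Mul(-10, X))) = Add(-7, Mul(-10, X)))
Mul(Function('E')(0), Add(Function('y')(Function('c')(3, Mul(-1, Pow(6, -1)))), 100)) = Mul(8, Add(Add(-7, Mul(-10, Mul(2, 3))), 100)) = Mul(8, Add(Add(-7, Mul(-10, 6)), 100)) = Mul(8, Add(Add(-7, -60), 100)) = Mul(8, Add(-67, 100)) = Mul(8, 33) = 264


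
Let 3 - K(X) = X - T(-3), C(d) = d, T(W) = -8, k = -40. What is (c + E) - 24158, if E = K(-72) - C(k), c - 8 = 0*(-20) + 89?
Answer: -23954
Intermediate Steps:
K(X) = -5 - X (K(X) = 3 - (X - 1*(-8)) = 3 - (X + 8) = 3 - (8 + X) = 3 + (-8 - X) = -5 - X)
c = 97 (c = 8 + (0*(-20) + 89) = 8 + (0 + 89) = 8 + 89 = 97)
E = 107 (E = (-5 - 1*(-72)) - 1*(-40) = (-5 + 72) + 40 = 67 + 40 = 107)
(c + E) - 24158 = (97 + 107) - 24158 = 204 - 24158 = -23954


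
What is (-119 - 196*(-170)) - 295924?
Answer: -262723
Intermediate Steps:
(-119 - 196*(-170)) - 295924 = (-119 + 33320) - 295924 = 33201 - 295924 = -262723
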